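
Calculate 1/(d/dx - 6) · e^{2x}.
- \frac{e^{2 x}}{4}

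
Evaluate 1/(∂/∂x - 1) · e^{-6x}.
- \frac{e^{- 6 x}}{7}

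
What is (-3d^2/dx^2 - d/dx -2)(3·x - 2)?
1 - 6 x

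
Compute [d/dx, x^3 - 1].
3 x^{2}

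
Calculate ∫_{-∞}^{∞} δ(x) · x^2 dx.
0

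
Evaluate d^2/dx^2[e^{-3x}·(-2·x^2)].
2 \left(- 9 x^{2} + 12 x - 2\right) e^{- 3 x}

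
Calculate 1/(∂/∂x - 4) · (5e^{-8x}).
- \frac{5 e^{- 8 x}}{12}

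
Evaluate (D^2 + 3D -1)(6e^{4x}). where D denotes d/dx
162 e^{4 x}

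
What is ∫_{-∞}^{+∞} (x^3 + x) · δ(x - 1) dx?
2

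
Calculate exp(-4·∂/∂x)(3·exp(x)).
3 e^{x - 4}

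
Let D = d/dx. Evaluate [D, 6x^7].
42 x^{6}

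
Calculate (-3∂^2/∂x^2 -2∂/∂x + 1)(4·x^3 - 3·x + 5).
4 x^{3} - 24 x^{2} - 75 x + 11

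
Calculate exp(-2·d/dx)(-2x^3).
- 2 x^{3} + 12 x^{2} - 24 x + 16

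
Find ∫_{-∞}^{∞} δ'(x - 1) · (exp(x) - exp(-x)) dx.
- 2 \cosh{\left(1 \right)}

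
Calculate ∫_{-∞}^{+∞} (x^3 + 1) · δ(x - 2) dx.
9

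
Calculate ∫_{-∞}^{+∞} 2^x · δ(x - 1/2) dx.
\sqrt{2}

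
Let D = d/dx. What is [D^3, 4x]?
12D^{2}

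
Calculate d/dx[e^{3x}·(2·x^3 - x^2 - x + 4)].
\left(6 x^{3} + 3 x^{2} - 5 x + 11\right) e^{3 x}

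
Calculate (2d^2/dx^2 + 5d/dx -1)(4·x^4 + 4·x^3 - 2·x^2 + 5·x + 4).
- 4 x^{4} + 76 x^{3} + 158 x^{2} + 23 x + 13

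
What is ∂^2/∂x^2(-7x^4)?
- 84 x^{2}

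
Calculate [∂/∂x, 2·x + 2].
2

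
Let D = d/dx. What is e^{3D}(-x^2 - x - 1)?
- x^{2} - 7 x - 13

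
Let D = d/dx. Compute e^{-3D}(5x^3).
5 x^{3} - 45 x^{2} + 135 x - 135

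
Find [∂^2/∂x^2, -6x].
-12\frac{d}{dx}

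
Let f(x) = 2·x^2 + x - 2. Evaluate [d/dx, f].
4 x + 1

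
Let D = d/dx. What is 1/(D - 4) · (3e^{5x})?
3 e^{5 x}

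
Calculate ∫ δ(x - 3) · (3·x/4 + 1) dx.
\frac{13}{4}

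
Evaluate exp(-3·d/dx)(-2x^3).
- 2 x^{3} + 18 x^{2} - 54 x + 54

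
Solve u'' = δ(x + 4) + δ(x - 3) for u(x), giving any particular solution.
\frac{|x + 4|}{2} + \frac{|x - 3|}{2}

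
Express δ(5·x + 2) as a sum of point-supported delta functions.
\frac{\delta(x + 2/5)}{5}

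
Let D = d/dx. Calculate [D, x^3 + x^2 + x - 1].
3 x^{2} + 2 x + 1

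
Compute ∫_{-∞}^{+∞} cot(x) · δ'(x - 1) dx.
\frac{1}{\sin^{2}{\left(1 \right)}}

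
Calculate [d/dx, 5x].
5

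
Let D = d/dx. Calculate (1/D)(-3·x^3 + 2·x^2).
- \frac{3 x^{4}}{4} + \frac{2 x^{3}}{3}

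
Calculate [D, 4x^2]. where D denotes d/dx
8 x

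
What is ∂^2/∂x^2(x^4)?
12 x^{2}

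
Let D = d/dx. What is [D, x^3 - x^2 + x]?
3 x^{2} - 2 x + 1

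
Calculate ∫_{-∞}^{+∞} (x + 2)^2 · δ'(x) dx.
-4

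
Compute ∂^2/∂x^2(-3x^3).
- 18 x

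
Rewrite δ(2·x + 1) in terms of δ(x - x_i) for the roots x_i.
\frac{\delta(x + 1/2)}{2}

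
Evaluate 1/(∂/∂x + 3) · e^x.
\frac{e^{x}}{4}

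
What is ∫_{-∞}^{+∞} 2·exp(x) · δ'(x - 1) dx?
- 2 e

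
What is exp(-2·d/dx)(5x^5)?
5 x^{5} - 50 x^{4} + 200 x^{3} - 400 x^{2} + 400 x - 160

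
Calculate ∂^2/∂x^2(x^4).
12 x^{2}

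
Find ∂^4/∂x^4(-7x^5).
- 840 x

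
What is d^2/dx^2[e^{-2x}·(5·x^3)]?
10 x \left(2 x^{2} - 6 x + 3\right) e^{- 2 x}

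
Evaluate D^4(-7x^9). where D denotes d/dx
- 21168 x^{5}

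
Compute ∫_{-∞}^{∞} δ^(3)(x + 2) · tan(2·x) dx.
- 48 \tan^{4}{\left(4 \right)} - 64 \tan^{2}{\left(4 \right)} - 16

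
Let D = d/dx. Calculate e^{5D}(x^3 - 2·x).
x^{3} + 15 x^{2} + 73 x + 115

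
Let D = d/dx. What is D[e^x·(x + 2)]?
\left(x + 3\right) e^{x}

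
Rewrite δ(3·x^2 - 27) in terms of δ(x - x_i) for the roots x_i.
\frac{\delta(x - 3) + \delta(x + 3)}{18}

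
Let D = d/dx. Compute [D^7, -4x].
-28D^{6}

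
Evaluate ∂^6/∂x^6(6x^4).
0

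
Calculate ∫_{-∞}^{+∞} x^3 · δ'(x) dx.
0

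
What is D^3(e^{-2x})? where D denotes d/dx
- 8 e^{- 2 x}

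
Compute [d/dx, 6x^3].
18 x^{2}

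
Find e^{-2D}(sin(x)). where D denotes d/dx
\sin{\left(x - 2 \right)}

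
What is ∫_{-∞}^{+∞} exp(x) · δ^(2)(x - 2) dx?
e^{2}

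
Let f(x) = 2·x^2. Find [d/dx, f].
4 x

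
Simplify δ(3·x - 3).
\frac{\delta(x - 1)}{3}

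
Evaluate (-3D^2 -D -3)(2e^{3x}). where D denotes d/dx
- 66 e^{3 x}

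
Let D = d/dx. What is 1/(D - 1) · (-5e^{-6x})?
\frac{5 e^{- 6 x}}{7}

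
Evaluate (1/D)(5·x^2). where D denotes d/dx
\frac{5 x^{3}}{3}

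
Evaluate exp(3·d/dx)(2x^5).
2 x^{5} + 30 x^{4} + 180 x^{3} + 540 x^{2} + 810 x + 486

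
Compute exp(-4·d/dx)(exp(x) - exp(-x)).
- e^{4 - x} + e^{x - 4}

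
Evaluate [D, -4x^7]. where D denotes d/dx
- 28 x^{6}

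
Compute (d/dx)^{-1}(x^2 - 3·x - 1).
\frac{x^{3}}{3} - \frac{3 x^{2}}{2} - x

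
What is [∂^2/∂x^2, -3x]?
-6\frac{d}{dx}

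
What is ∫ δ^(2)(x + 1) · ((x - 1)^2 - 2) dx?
2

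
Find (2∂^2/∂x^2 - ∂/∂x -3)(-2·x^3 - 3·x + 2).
6 x^{3} + 6 x^{2} - 15 x - 3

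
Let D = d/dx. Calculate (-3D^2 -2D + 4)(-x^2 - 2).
- 4 x^{2} + 4 x - 2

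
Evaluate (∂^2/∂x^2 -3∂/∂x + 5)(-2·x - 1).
1 - 10 x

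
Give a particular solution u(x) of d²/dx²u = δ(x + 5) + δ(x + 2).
\frac{|x + 5|}{2} + \frac{|x + 2|}{2}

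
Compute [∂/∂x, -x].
-1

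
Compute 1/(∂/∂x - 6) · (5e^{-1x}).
- \frac{5 e^{- x}}{7}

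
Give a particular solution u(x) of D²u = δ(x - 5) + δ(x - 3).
\frac{|x - 5|}{2} + \frac{|x - 3|}{2}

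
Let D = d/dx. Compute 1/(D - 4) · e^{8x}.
\frac{e^{8 x}}{4}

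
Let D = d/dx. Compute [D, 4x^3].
12 x^{2}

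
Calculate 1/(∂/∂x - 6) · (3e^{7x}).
3 e^{7 x}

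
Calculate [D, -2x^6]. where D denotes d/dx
- 12 x^{5}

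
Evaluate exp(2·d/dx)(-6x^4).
- 6 x^{4} - 48 x^{3} - 144 x^{2} - 192 x - 96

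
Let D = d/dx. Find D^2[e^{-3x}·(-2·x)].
6 \left(2 - 3 x\right) e^{- 3 x}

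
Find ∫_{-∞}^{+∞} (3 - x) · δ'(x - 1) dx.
1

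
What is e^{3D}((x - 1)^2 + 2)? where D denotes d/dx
x^{2} + 4 x + 6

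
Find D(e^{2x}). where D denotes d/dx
2 e^{2 x}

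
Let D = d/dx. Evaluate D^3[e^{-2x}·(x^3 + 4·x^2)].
2 \left(- 4 x^{3} + 2 x^{2} + 30 x - 21\right) e^{- 2 x}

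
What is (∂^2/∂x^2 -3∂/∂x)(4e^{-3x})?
72 e^{- 3 x}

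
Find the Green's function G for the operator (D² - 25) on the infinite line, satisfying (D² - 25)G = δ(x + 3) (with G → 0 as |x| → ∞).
-\frac{e^{-5|x + 3|}}{10}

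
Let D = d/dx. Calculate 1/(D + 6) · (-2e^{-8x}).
e^{- 8 x}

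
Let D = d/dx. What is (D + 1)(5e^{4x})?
25 e^{4 x}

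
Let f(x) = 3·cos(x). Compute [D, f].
- 3 \sin{\left(x \right)}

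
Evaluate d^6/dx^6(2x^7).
10080 x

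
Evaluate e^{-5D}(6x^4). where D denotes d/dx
6 x^{4} - 120 x^{3} + 900 x^{2} - 3000 x + 3750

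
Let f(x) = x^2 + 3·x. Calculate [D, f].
2 x + 3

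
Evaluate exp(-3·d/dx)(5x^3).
5 x^{3} - 45 x^{2} + 135 x - 135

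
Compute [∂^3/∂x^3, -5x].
-15\frac{d^{2}}{dx^{2}}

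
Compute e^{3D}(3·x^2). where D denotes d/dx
3 x^{2} + 18 x + 27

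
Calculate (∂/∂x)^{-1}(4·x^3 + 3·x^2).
x^{4} + x^{3}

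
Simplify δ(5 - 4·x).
\frac{\delta(x - 5/4)}{4}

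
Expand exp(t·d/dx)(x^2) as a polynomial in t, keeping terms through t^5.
t^{2} + 2 t x + x^{2}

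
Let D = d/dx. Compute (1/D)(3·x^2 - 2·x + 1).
x^{3} - x^{2} + x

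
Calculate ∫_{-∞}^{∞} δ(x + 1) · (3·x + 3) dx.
0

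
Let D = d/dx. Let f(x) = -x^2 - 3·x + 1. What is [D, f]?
- 2 x - 3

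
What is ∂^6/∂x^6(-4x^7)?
- 20160 x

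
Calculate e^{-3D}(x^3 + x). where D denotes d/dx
x^{3} - 9 x^{2} + 28 x - 30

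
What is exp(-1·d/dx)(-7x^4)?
- 7 x^{4} + 28 x^{3} - 42 x^{2} + 28 x - 7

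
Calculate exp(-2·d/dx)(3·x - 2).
3 x - 8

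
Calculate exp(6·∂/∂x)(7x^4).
7 x^{4} + 168 x^{3} + 1512 x^{2} + 6048 x + 9072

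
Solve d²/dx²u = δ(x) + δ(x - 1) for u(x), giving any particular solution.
\frac{|x|}{2} + \frac{|x - 1|}{2}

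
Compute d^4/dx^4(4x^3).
0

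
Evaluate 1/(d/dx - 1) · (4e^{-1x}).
- 2 e^{- x}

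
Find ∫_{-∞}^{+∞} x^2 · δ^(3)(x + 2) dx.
0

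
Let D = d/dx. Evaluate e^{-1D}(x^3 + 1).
x \left(x^{2} - 3 x + 3\right)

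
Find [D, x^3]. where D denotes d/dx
3 x^{2}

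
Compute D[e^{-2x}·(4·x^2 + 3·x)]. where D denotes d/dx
\left(- 8 x^{2} + 2 x + 3\right) e^{- 2 x}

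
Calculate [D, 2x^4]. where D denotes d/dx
8 x^{3}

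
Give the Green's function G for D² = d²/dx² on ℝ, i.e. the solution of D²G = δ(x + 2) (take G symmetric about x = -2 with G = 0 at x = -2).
\frac{|x + 2|}{2}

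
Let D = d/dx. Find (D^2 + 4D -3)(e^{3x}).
18 e^{3 x}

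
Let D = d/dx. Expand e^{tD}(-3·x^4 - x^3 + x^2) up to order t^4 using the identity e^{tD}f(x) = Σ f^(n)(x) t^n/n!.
- 3 t^{4} - t^{3} \left(12 x + 1\right) - t^{2} \left(18 x^{2} + 3 x - 1\right) - t x \left(12 x^{2} + 3 x - 2\right) - 3 x^{4} - x^{3} + x^{2}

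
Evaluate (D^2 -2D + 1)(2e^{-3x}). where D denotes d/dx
32 e^{- 3 x}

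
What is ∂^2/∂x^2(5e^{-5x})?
125 e^{- 5 x}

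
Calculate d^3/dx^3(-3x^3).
-18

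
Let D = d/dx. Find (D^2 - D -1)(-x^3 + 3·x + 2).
x^{3} + 3 x^{2} - 9 x - 5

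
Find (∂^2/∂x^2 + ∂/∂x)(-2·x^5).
10 x^{3} \left(- x - 4\right)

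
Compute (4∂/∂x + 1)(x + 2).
x + 6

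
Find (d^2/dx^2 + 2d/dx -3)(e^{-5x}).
12 e^{- 5 x}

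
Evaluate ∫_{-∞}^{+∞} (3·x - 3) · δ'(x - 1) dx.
-3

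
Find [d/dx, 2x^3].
6 x^{2}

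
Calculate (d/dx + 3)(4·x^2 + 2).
12 x^{2} + 8 x + 6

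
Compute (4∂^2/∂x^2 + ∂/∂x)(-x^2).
- 2 x - 8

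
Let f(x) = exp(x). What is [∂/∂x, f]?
e^{x}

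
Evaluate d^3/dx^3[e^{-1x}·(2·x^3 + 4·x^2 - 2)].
2 \left(- x^{3} + 7 x^{2} - 6 x - 5\right) e^{- x}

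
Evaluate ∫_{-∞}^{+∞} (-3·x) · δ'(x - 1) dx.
3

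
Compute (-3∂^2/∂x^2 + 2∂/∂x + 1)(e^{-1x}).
- 4 e^{- x}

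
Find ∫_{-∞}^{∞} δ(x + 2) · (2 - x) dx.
4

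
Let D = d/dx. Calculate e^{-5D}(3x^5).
3 x^{5} - 75 x^{4} + 750 x^{3} - 3750 x^{2} + 9375 x - 9375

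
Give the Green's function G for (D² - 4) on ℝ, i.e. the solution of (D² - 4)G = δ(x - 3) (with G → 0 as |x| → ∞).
-\frac{e^{-2|x - 3|}}{4}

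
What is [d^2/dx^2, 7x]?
14\frac{d}{dx}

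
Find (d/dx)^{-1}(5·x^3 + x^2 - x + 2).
\frac{5 x^{4}}{4} + \frac{x^{3}}{3} - \frac{x^{2}}{2} + 2 x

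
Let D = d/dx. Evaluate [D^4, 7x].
28D^{3}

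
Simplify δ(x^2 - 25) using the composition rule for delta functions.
\frac{\delta(x + 5) + \delta(x - 5)}{10}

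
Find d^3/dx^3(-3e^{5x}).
- 375 e^{5 x}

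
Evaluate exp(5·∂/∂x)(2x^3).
2 x^{3} + 30 x^{2} + 150 x + 250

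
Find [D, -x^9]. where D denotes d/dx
- 9 x^{8}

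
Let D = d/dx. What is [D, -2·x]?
-2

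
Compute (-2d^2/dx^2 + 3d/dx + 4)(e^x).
5 e^{x}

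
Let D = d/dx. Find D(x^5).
5 x^{4}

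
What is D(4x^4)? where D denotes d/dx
16 x^{3}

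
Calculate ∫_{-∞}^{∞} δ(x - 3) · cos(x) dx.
\cos{\left(3 \right)}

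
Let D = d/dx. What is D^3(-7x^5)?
- 420 x^{2}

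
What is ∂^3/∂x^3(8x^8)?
2688 x^{5}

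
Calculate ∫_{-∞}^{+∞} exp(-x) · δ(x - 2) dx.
e^{-2}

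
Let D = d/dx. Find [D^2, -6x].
-12D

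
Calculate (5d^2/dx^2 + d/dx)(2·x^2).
4 x + 20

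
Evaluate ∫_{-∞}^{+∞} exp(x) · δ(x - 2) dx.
e^{2}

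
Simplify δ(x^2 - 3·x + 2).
\frac{\delta(x - 1) + \delta(x - 2)}{1}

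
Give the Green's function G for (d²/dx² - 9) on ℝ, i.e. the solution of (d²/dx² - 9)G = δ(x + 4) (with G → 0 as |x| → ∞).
-\frac{e^{-3|x + 4|}}{6}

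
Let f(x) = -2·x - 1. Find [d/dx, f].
-2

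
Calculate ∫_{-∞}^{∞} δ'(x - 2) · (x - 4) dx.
-1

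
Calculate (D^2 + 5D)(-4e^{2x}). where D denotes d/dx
- 56 e^{2 x}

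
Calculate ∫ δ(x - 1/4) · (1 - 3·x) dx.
\frac{1}{4}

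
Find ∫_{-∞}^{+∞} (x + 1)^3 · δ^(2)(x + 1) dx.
0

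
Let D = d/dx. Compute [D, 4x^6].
24 x^{5}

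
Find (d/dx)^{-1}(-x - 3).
- \frac{x^{2}}{2} - 3 x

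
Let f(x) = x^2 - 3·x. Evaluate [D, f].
2 x - 3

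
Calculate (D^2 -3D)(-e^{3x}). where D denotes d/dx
0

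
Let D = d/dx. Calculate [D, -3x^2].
- 6 x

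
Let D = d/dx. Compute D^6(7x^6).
5040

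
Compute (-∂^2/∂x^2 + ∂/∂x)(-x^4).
4 x^{2} \left(3 - x\right)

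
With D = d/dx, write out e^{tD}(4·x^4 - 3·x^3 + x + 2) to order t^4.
4 t^{4} + t^{3} \left(16 x - 3\right) + 3 t^{2} x \left(8 x - 3\right) + t \left(16 x^{3} - 9 x^{2} + 1\right) + 4 x^{4} - 3 x^{3} + x + 2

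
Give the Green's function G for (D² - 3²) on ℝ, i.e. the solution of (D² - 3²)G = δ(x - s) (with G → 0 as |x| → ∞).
-\frac{e^{-3|x-s|}}{6}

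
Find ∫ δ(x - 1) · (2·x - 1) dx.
1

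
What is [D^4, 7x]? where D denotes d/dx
28D^{3}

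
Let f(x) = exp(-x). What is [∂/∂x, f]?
- e^{- x}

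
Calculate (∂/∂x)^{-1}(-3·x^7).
- \frac{3 x^{8}}{8}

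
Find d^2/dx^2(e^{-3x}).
9 e^{- 3 x}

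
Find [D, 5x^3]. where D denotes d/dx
15 x^{2}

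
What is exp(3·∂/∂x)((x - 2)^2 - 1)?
x \left(x + 2\right)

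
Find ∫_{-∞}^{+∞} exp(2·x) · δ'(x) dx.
-2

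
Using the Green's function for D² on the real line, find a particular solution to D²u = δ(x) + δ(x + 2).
\frac{|x|}{2} + \frac{|x + 2|}{2}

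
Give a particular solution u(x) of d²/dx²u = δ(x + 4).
\frac{|x + 4|}{2}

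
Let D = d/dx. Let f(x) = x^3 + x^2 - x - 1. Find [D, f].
3 x^{2} + 2 x - 1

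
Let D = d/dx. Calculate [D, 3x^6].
18 x^{5}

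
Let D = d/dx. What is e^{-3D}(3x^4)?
3 x^{4} - 36 x^{3} + 162 x^{2} - 324 x + 243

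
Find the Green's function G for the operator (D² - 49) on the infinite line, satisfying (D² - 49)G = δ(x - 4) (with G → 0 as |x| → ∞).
-\frac{e^{-7|x - 4|}}{14}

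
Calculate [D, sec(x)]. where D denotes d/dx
\tan{\left(x \right)} \sec{\left(x \right)}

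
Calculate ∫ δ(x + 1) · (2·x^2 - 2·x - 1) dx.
3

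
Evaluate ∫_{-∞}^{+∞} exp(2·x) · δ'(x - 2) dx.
- 2 e^{4}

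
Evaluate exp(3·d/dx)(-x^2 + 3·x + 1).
- x^{2} - 3 x + 1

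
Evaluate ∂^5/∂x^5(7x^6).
5040 x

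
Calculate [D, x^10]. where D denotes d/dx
10 x^{9}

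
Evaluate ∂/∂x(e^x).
e^{x}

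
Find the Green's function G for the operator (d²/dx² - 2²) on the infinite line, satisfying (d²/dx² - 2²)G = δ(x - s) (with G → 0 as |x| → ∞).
-\frac{e^{-2|x-s|}}{4}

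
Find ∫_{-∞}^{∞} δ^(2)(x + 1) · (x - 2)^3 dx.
-18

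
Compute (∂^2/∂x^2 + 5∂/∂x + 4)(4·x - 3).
16 x + 8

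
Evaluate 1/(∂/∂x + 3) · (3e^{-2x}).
3 e^{- 2 x}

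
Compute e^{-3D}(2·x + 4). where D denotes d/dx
2 x - 2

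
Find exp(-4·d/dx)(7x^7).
7 x^{7} - 196 x^{6} + 2352 x^{5} - 15680 x^{4} + 62720 x^{3} - 150528 x^{2} + 200704 x - 114688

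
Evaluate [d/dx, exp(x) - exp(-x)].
2 \cosh{\left(x \right)}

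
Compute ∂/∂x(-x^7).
- 7 x^{6}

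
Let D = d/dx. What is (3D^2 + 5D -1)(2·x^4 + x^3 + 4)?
- 2 x^{4} + 39 x^{3} + 87 x^{2} + 18 x - 4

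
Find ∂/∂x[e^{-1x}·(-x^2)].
x \left(x - 2\right) e^{- x}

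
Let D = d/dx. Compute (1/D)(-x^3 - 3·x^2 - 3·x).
- \frac{x^{4}}{4} - x^{3} - \frac{3 x^{2}}{2}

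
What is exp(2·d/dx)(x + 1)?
x + 3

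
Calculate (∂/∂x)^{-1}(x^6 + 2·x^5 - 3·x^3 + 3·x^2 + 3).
\frac{x^{7}}{7} + \frac{x^{6}}{3} - \frac{3 x^{4}}{4} + x^{3} + 3 x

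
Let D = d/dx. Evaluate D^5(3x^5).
360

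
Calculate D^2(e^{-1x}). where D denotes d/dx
e^{- x}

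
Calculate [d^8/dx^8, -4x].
-32\frac{d^{7}}{dx^{7}}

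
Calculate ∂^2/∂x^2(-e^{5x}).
- 25 e^{5 x}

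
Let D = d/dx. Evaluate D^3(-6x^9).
- 3024 x^{6}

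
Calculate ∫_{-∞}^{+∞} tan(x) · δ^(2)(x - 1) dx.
2 \tan{\left(1 \right)} + 2 \tan^{3}{\left(1 \right)}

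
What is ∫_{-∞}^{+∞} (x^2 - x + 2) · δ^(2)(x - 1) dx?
2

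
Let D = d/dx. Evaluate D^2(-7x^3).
- 42 x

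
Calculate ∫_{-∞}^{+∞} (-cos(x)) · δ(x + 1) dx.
- \cos{\left(1 \right)}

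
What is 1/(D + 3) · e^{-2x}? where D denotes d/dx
e^{- 2 x}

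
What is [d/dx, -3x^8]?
- 24 x^{7}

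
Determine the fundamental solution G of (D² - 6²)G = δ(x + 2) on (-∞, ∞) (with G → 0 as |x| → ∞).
-\frac{e^{-6|x + 2|}}{12}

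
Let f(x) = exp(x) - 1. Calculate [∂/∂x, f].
e^{x}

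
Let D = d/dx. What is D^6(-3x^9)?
- 181440 x^{3}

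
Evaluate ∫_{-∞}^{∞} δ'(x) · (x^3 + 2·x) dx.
-2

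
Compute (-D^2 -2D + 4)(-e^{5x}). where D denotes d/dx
31 e^{5 x}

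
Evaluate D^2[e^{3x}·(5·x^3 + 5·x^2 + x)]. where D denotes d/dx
\left(45 x^{3} + 135 x^{2} + 99 x + 16\right) e^{3 x}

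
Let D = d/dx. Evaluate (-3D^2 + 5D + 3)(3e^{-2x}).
- 57 e^{- 2 x}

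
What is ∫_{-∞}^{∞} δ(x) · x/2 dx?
0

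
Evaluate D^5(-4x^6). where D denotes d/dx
- 2880 x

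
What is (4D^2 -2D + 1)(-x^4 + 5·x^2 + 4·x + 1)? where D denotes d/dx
- x^{4} + 8 x^{3} - 43 x^{2} - 16 x + 33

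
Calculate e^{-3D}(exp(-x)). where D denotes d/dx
e^{3 - x}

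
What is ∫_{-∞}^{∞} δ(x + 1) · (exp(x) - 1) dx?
-1 + e^{-1}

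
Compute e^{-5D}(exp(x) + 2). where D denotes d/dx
e^{x - 5} + 2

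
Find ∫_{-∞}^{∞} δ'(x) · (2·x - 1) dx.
-2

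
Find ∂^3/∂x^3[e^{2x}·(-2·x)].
\left(- 16 x - 24\right) e^{2 x}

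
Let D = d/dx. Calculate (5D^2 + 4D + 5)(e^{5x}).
150 e^{5 x}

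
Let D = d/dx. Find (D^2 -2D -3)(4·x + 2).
- 12 x - 14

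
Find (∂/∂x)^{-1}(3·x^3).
\frac{3 x^{4}}{4}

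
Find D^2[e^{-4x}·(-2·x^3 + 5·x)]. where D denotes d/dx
4 \left(- 8 x^{3} + 12 x^{2} + 17 x - 10\right) e^{- 4 x}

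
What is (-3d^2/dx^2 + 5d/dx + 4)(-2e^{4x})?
48 e^{4 x}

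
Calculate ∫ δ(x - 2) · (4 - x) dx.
2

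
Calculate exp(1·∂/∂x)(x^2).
x^{2} + 2 x + 1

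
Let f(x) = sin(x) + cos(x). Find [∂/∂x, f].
- \sin{\left(x \right)} + \cos{\left(x \right)}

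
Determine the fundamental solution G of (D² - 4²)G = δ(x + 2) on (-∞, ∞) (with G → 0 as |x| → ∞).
-\frac{e^{-4|x + 2|}}{8}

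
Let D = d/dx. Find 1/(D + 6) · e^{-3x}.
\frac{e^{- 3 x}}{3}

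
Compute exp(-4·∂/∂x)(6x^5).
6 x^{5} - 120 x^{4} + 960 x^{3} - 3840 x^{2} + 7680 x - 6144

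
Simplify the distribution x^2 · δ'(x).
0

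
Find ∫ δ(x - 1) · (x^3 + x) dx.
2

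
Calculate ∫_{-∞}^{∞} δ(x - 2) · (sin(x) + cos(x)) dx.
\cos{\left(2 \right)} + \sin{\left(2 \right)}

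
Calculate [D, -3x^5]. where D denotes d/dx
- 15 x^{4}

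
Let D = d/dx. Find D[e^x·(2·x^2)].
2 x \left(x + 2\right) e^{x}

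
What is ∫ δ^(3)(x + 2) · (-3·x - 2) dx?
0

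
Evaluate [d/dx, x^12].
12 x^{11}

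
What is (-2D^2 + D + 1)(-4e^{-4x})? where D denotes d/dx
140 e^{- 4 x}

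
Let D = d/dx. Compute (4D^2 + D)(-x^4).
4 x^{2} \left(- x - 12\right)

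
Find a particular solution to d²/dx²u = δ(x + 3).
\frac{|x + 3|}{2}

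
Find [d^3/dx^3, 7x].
21\frac{d^{2}}{dx^{2}}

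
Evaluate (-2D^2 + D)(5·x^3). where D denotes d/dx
15 x \left(x - 4\right)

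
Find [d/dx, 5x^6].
30 x^{5}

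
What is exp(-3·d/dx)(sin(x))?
\sin{\left(x - 3 \right)}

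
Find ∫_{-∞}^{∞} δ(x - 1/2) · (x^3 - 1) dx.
- \frac{7}{8}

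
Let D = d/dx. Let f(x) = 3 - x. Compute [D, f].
-1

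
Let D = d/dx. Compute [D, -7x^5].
- 35 x^{4}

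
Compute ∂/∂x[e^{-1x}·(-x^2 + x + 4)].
\left(x^{2} - 3 x - 3\right) e^{- x}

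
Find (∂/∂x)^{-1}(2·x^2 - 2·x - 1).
\frac{2 x^{3}}{3} - x^{2} - x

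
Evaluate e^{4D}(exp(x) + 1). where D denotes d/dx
e^{x + 4} + 1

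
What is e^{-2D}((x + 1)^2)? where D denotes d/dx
x^{2} - 2 x + 1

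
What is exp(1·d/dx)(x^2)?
x^{2} + 2 x + 1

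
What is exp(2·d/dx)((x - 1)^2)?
x^{2} + 2 x + 1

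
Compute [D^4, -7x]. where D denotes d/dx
-28D^{3}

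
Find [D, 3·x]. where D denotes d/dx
3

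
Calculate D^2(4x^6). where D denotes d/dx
120 x^{4}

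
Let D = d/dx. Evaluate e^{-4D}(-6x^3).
- 6 x^{3} + 72 x^{2} - 288 x + 384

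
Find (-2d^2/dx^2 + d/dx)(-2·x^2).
8 - 4 x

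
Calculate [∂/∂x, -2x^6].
- 12 x^{5}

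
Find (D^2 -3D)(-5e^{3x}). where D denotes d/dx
0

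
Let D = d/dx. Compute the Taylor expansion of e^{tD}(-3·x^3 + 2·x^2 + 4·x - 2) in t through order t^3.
- 3 t^{3} + t^{2} \left(2 - 9 x\right) + t \left(- 9 x^{2} + 4 x + 4\right) - 3 x^{3} + 2 x^{2} + 4 x - 2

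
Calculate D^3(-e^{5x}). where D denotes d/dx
- 125 e^{5 x}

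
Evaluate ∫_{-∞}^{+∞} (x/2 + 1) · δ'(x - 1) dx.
- \frac{1}{2}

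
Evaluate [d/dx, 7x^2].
14 x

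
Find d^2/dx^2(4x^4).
48 x^{2}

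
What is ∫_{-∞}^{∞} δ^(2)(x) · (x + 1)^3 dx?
6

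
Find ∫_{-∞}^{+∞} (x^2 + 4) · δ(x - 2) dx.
8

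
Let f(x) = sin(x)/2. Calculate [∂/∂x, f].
\frac{\cos{\left(x \right)}}{2}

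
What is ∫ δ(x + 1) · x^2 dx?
1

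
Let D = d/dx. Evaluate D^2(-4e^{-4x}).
- 64 e^{- 4 x}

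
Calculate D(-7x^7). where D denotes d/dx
- 49 x^{6}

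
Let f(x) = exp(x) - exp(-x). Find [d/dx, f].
2 \cosh{\left(x \right)}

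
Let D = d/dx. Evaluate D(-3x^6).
- 18 x^{5}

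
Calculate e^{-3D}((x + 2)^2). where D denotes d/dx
x^{2} - 2 x + 1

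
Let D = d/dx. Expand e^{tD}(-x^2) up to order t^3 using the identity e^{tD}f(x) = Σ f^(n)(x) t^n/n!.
- t^{2} - 2 t x - x^{2}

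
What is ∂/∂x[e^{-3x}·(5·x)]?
5 \left(1 - 3 x\right) e^{- 3 x}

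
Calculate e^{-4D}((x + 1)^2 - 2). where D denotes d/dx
x^{2} - 6 x + 7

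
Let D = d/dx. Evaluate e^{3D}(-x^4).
- x^{4} - 12 x^{3} - 54 x^{2} - 108 x - 81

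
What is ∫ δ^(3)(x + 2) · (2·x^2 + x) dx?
0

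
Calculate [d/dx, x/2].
\frac{1}{2}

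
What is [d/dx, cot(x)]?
- \frac{1}{\sin^{2}{\left(x \right)}}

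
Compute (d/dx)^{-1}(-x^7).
- \frac{x^{8}}{8}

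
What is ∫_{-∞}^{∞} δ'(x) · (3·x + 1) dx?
-3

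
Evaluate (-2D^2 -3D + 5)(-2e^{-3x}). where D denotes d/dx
8 e^{- 3 x}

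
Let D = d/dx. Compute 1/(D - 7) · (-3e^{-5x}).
\frac{e^{- 5 x}}{4}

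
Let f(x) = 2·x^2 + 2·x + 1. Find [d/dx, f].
4 x + 2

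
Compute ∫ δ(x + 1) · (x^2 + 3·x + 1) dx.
-1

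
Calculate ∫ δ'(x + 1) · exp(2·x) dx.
- \frac{2}{e^{2}}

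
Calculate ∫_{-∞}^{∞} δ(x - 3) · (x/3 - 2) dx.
-1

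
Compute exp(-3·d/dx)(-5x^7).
- 5 x^{7} + 105 x^{6} - 945 x^{5} + 4725 x^{4} - 14175 x^{3} + 25515 x^{2} - 25515 x + 10935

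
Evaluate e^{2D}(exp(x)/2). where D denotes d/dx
\frac{e^{x + 2}}{2}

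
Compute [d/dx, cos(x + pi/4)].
- \sin{\left(x + \frac{\pi}{4} \right)}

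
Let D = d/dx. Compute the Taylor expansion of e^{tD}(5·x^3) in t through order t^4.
5 t^{3} + 15 t^{2} x + 15 t x^{2} + 5 x^{3}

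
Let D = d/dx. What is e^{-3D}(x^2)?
x^{2} - 6 x + 9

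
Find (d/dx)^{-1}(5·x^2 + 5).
\frac{5 x^{3}}{3} + 5 x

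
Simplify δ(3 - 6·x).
\frac{\delta(x - 1/2)}{6}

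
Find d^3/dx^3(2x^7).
420 x^{4}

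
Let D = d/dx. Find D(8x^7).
56 x^{6}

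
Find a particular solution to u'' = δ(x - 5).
\frac{|x - 5|}{2}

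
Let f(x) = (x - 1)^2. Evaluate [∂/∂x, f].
2 x - 2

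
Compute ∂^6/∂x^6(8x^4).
0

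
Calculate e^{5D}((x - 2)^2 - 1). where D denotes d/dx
x^{2} + 6 x + 8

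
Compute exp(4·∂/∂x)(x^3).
x^{3} + 12 x^{2} + 48 x + 64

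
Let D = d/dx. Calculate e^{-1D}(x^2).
x^{2} - 2 x + 1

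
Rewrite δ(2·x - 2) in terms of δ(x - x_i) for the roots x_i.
\frac{\delta(x - 1)}{2}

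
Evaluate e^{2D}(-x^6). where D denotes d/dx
- x^{6} - 12 x^{5} - 60 x^{4} - 160 x^{3} - 240 x^{2} - 192 x - 64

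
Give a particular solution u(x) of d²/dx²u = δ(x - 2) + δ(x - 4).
\frac{|x - 2|}{2} + \frac{|x - 4|}{2}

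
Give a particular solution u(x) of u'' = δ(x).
\frac{|x|}{2}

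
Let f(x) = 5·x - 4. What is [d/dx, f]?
5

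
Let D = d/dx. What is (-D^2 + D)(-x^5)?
5 x^{3} \left(4 - x\right)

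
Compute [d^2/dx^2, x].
2\frac{d}{dx}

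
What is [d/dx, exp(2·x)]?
2 e^{2 x}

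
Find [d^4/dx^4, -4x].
-16\frac{d^{3}}{dx^{3}}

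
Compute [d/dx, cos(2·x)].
- 2 \sin{\left(2 x \right)}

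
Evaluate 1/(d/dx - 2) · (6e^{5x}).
2 e^{5 x}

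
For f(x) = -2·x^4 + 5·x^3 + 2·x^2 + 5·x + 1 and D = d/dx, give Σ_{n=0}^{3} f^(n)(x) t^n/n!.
t^{3} \left(5 - 8 x\right) + t^{2} \left(- 12 x^{2} + 15 x + 2\right) + t \left(- 8 x^{3} + 15 x^{2} + 4 x + 5\right) - 2 x^{4} + 5 x^{3} + 2 x^{2} + 5 x + 1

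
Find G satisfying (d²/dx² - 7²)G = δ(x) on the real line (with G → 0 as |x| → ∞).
-\frac{e^{-7|x|}}{14}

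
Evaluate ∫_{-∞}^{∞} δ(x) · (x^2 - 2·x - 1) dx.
-1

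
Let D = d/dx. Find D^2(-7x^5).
- 140 x^{3}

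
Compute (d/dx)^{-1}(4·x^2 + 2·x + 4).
\frac{4 x^{3}}{3} + x^{2} + 4 x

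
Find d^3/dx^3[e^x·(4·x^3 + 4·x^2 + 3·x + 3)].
\left(4 x^{3} + 40 x^{2} + 99 x + 60\right) e^{x}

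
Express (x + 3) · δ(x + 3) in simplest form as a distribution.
0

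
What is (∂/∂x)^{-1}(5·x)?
\frac{5 x^{2}}{2}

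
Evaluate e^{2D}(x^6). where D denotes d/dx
x^{6} + 12 x^{5} + 60 x^{4} + 160 x^{3} + 240 x^{2} + 192 x + 64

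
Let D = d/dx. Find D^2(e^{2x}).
4 e^{2 x}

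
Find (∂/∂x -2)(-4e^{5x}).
- 12 e^{5 x}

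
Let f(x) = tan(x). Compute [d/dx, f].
\frac{1}{\cos^{2}{\left(x \right)}}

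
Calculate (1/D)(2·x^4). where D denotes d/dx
\frac{2 x^{5}}{5}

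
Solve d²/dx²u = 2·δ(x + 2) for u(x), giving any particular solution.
|x + 2|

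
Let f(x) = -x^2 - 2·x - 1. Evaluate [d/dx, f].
- 2 x - 2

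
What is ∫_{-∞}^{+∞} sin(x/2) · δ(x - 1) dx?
\sin{\left(\frac{1}{2} \right)}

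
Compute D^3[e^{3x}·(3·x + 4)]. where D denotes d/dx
\left(81 x + 189\right) e^{3 x}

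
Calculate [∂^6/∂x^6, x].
6\frac{d^{5}}{dx^{5}}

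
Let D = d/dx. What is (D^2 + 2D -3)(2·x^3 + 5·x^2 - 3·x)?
- 6 x^{3} - 3 x^{2} + 41 x + 4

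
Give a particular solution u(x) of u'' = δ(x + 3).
\frac{|x + 3|}{2}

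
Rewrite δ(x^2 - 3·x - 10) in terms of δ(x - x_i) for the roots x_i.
\frac{\delta(x + 2) + \delta(x - 5)}{7}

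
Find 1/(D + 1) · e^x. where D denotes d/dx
\frac{e^{x}}{2}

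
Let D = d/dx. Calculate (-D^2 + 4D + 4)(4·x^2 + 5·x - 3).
4 x \left(4 x + 13\right)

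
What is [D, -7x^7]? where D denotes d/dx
- 49 x^{6}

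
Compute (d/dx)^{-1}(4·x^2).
\frac{4 x^{3}}{3}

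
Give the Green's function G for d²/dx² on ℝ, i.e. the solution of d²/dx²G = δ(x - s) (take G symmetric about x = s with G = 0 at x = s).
\frac{|x - s|}{2}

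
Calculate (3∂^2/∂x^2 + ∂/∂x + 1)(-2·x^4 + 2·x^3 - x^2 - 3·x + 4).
- 2 x^{4} - 6 x^{3} - 67 x^{2} + 31 x - 5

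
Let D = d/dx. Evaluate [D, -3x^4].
- 12 x^{3}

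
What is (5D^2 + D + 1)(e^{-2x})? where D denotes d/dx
19 e^{- 2 x}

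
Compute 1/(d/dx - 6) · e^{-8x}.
- \frac{e^{- 8 x}}{14}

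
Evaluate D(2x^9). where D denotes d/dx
18 x^{8}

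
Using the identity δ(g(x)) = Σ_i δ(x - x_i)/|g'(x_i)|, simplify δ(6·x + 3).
\frac{\delta(x + 1/2)}{6}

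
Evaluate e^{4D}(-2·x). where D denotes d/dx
- 2 x - 8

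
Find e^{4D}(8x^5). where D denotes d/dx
8 x^{5} + 160 x^{4} + 1280 x^{3} + 5120 x^{2} + 10240 x + 8192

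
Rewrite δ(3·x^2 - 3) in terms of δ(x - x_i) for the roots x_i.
\frac{\delta(x - 1) + \delta(x + 1)}{6}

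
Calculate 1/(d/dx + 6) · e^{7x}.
\frac{e^{7 x}}{13}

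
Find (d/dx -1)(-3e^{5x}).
- 12 e^{5 x}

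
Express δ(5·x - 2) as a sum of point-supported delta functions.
\frac{\delta(x - 2/5)}{5}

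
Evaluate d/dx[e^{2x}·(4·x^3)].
x^{2} \left(8 x + 12\right) e^{2 x}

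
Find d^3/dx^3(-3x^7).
- 630 x^{4}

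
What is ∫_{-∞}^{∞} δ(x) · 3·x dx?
0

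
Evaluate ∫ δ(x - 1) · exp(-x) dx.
e^{-1}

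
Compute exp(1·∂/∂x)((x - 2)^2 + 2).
x^{2} - 2 x + 3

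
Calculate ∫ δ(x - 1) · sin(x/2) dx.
\sin{\left(\frac{1}{2} \right)}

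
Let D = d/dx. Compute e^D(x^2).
x^{2} + 2 x + 1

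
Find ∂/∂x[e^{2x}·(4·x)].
\left(8 x + 4\right) e^{2 x}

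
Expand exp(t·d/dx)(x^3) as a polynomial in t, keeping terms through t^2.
x \left(3 t^{2} + 3 t x + x^{2}\right)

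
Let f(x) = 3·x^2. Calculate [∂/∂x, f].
6 x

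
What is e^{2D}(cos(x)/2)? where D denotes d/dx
\frac{\cos{\left(x + 2 \right)}}{2}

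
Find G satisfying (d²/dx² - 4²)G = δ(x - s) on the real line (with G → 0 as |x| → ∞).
-\frac{e^{-4|x-s|}}{8}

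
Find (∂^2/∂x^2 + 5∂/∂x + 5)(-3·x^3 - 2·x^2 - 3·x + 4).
- 15 x^{3} - 55 x^{2} - 53 x + 1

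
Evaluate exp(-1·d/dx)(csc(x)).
\csc{\left(x - 1 \right)}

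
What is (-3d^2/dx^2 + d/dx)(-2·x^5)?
10 x^{3} \left(12 - x\right)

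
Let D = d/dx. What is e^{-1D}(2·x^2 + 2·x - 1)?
2 x^{2} - 2 x - 1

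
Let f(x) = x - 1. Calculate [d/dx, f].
1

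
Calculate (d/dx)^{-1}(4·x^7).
\frac{x^{8}}{2}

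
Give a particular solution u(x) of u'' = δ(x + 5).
\frac{|x + 5|}{2}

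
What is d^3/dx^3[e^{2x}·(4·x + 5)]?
\left(32 x + 88\right) e^{2 x}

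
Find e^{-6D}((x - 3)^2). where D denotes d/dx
x^{2} - 18 x + 81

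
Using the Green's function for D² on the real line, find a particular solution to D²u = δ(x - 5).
\frac{|x - 5|}{2}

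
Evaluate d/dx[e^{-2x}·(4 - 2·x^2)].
4 \left(x^{2} - x - 2\right) e^{- 2 x}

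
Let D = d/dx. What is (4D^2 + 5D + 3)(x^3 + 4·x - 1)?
3 x^{3} + 15 x^{2} + 36 x + 17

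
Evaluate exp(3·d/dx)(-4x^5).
- 4 x^{5} - 60 x^{4} - 360 x^{3} - 1080 x^{2} - 1620 x - 972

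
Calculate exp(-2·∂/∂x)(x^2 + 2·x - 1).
x^{2} - 2 x - 1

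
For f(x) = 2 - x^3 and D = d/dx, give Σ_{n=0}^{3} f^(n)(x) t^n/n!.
- t^{3} - 3 t^{2} x - 3 t x^{2} - x^{3} + 2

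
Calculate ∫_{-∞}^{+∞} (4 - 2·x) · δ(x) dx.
4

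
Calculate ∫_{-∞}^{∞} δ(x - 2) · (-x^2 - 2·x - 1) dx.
-9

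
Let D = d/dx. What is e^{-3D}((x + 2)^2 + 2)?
x^{2} - 2 x + 3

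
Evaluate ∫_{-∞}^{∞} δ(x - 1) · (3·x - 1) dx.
2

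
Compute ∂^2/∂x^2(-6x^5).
- 120 x^{3}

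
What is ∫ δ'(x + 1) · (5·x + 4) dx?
-5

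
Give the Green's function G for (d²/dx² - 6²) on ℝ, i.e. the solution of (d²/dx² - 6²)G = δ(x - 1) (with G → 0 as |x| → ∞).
-\frac{e^{-6|x - 1|}}{12}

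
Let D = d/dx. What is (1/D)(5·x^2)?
\frac{5 x^{3}}{3}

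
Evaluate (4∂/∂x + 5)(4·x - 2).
20 x + 6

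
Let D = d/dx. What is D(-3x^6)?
- 18 x^{5}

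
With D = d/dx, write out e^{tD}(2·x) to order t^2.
2 t + 2 x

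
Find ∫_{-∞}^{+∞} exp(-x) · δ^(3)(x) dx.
1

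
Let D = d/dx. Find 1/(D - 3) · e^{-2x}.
- \frac{e^{- 2 x}}{5}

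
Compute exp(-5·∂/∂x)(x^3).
x^{3} - 15 x^{2} + 75 x - 125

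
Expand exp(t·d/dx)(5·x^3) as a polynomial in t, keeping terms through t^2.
5 x \left(3 t^{2} + 3 t x + x^{2}\right)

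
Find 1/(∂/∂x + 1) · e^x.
\frac{e^{x}}{2}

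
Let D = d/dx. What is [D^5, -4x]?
-20D^{4}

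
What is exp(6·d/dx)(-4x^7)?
- 4 x^{7} - 168 x^{6} - 3024 x^{5} - 30240 x^{4} - 181440 x^{3} - 653184 x^{2} - 1306368 x - 1119744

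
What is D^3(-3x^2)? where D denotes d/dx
0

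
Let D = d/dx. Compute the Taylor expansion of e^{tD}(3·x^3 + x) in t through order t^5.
3 t^{3} + 9 t^{2} x + t \left(9 x^{2} + 1\right) + 3 x^{3} + x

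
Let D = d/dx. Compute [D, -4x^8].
- 32 x^{7}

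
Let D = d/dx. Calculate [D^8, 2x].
16D^{7}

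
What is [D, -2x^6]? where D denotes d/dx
- 12 x^{5}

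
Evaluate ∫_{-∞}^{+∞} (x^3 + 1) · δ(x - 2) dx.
9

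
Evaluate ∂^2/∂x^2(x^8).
56 x^{6}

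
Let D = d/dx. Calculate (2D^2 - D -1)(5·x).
- 5 x - 5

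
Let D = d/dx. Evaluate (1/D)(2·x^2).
\frac{2 x^{3}}{3}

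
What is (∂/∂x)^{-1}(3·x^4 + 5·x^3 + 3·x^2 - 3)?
\frac{3 x^{5}}{5} + \frac{5 x^{4}}{4} + x^{3} - 3 x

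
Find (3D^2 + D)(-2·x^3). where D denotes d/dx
6 x \left(- x - 6\right)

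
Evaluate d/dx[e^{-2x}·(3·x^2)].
6 x \left(1 - x\right) e^{- 2 x}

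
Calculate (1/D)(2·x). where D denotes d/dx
x^{2}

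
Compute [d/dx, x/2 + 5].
\frac{1}{2}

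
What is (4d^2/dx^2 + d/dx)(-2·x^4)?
8 x^{2} \left(- x - 12\right)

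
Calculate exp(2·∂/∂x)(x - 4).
x - 2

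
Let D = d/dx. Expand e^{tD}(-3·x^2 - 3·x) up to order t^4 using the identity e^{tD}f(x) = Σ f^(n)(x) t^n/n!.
- 3 t^{2} - 3 t \left(2 x + 1\right) - 3 x^{2} - 3 x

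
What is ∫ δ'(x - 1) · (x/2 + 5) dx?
- \frac{1}{2}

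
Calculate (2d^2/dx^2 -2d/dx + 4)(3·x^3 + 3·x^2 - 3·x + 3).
12 x^{3} - 6 x^{2} + 12 x + 30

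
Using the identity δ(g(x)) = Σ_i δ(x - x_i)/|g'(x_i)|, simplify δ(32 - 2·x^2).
\frac{\delta(x - 4) + \delta(x + 4)}{16}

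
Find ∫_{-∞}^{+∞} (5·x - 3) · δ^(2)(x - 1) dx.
0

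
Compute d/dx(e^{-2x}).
- 2 e^{- 2 x}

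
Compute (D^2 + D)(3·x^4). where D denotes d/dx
12 x^{2} \left(x + 3\right)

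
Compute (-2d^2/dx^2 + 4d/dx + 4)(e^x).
6 e^{x}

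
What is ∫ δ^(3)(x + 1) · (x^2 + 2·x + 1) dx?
0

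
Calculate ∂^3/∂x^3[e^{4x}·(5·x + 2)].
\left(320 x + 368\right) e^{4 x}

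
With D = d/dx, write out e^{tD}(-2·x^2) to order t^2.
- 2 t^{2} - 4 t x - 2 x^{2}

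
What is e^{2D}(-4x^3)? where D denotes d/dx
- 4 x^{3} - 24 x^{2} - 48 x - 32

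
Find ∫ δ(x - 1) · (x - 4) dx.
-3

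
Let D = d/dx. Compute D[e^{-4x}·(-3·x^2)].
6 x \left(2 x - 1\right) e^{- 4 x}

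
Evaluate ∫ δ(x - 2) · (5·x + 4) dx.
14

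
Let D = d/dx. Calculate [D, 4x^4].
16 x^{3}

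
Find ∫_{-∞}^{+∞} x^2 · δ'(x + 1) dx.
2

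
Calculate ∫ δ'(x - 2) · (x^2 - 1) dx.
-4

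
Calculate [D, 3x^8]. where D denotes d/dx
24 x^{7}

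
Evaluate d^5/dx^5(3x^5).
360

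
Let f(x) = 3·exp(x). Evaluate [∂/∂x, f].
3 e^{x}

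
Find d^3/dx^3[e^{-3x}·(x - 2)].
27 \left(3 - x\right) e^{- 3 x}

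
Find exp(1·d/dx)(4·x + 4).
4 x + 8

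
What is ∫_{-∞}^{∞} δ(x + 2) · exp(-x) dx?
e^{2}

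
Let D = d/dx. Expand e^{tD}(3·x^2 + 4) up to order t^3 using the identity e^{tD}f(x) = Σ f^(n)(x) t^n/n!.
3 t^{2} + 6 t x + 3 x^{2} + 4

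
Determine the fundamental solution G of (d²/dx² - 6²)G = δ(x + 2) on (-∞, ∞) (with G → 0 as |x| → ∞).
-\frac{e^{-6|x + 2|}}{12}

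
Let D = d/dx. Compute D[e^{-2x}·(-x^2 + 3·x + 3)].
\left(2 x^{2} - 8 x - 3\right) e^{- 2 x}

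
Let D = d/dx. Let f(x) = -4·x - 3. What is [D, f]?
-4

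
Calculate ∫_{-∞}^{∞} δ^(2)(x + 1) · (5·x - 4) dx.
0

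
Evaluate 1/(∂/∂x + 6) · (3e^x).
\frac{3 e^{x}}{7}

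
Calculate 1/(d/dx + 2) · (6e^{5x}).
\frac{6 e^{5 x}}{7}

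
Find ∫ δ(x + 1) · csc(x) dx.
- \csc{\left(1 \right)}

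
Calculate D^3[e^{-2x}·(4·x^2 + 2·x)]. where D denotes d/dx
8 \left(- 4 x^{2} + 10 x - 3\right) e^{- 2 x}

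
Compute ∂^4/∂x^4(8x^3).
0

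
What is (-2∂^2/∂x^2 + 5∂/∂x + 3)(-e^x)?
- 6 e^{x}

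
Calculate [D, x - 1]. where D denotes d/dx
1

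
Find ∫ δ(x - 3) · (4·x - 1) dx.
11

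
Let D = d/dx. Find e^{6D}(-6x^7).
- 6 x^{7} - 252 x^{6} - 4536 x^{5} - 45360 x^{4} - 272160 x^{3} - 979776 x^{2} - 1959552 x - 1679616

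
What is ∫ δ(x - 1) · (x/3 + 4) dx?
\frac{13}{3}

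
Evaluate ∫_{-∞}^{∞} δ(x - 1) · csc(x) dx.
\csc{\left(1 \right)}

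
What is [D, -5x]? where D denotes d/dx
-5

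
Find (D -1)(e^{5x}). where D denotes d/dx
4 e^{5 x}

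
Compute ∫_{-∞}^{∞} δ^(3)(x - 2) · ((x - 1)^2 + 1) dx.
0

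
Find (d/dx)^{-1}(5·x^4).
x^{5}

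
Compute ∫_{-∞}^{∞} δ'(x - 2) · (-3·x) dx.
3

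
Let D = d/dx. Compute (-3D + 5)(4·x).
20 x - 12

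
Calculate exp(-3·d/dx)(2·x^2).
2 x^{2} - 12 x + 18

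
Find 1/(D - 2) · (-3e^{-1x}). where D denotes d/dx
e^{- x}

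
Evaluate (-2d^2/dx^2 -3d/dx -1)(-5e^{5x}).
330 e^{5 x}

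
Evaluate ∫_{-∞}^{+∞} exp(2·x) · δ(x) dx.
1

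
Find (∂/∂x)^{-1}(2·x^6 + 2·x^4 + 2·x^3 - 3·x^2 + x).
\frac{2 x^{7}}{7} + \frac{2 x^{5}}{5} + \frac{x^{4}}{2} - x^{3} + \frac{x^{2}}{2}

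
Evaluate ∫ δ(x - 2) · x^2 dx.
4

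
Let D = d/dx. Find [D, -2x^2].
- 4 x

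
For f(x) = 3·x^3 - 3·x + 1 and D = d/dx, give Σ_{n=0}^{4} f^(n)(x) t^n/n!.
3 t^{3} + 9 t^{2} x + 3 t \left(3 x^{2} - 1\right) + 3 x^{3} - 3 x + 1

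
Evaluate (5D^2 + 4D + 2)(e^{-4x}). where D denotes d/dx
66 e^{- 4 x}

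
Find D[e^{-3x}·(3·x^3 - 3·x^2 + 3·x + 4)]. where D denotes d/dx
3 \left(- 3 x^{3} + 6 x^{2} - 5 x - 3\right) e^{- 3 x}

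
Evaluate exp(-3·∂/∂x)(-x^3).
- x^{3} + 9 x^{2} - 27 x + 27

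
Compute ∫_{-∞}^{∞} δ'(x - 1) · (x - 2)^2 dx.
2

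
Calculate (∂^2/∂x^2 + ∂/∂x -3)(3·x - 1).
6 - 9 x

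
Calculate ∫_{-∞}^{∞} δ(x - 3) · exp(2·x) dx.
e^{6}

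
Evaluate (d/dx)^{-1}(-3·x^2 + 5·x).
- x^{3} + \frac{5 x^{2}}{2}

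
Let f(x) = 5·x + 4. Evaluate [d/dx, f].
5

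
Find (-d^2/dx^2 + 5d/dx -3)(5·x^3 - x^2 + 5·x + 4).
- 15 x^{3} + 78 x^{2} - 55 x + 15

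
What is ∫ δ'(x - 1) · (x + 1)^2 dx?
-4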